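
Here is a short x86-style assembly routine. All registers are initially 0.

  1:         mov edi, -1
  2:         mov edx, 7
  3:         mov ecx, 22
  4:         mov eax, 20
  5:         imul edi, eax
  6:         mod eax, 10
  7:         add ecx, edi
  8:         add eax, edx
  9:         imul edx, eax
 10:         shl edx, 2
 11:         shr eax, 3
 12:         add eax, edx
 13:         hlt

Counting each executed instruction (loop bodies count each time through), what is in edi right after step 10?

-20

after mov edi, -1: edi=-1
after mov edx, 7: edx=7
after mov ecx, 22: ecx=22
after mov eax, 20: eax=20
after imul edi, eax: edi=(-1)*20=-20
after mod eax, 10: eax=20%10=0
after add ecx, edi: ecx=22+(-20)=2
after add eax, edx: eax=0+7=7
after imul edx, eax: edx=7*7=49
after shl edx, 2: edx=49<<2=196
After step 10: edi = -20.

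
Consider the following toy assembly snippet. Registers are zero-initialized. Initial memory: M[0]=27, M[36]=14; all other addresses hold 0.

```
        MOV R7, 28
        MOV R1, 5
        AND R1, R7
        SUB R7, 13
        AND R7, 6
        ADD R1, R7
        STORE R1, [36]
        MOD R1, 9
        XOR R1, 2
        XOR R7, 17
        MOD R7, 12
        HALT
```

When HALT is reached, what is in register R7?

MOV R7, 28 → R7=28
MOV R1, 5 → R1=5
AND R1, R7 → R1=5&28=4
SUB R7, 13 → R7=28-13=15
AND R7, 6 → R7=15&6=6
ADD R1, R7 → R1=4+6=10
STORE R1, [36] → M[36]=10
MOD R1, 9 → R1=10%9=1
XOR R1, 2 → R1=1^2=3
XOR R7, 17 → R7=6^17=23
MOD R7, 12 → R7=23%12=11
halt.

11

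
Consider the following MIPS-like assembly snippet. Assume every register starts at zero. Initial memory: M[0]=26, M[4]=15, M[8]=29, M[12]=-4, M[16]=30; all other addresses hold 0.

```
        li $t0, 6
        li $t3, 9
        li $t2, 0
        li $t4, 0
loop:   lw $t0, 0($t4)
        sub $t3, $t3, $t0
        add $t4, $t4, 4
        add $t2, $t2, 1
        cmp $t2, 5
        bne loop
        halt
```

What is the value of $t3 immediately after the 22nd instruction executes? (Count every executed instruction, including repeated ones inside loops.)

after li $t0, 6: $t0=6
after li $t3, 9: $t3=9
after li $t2, 0: $t2=0
after li $t4, 0: $t4=0
after lw $t0, 0($t4): $t0=M[0]=26
after sub $t3, $t3, $t0: $t3=9-26=-17
after add $t4, $t4, 4: $t4=0+4=4
after add $t2, $t2, 1: $t2=0+1=1
cmp $t2, 5  (cmp 1,5)
bne loop: taken
after lw $t0, 0($t4): $t0=M[4]=15
after sub $t3, $t3, $t0: $t3=(-17)-15=-32
after add $t4, $t4, 4: $t4=4+4=8
after add $t2, $t2, 1: $t2=1+1=2
cmp $t2, 5  (cmp 2,5)
bne loop: taken
after lw $t0, 0($t4): $t0=M[8]=29
after sub $t3, $t3, $t0: $t3=(-32)-29=-61
after add $t4, $t4, 4: $t4=8+4=12
after add $t2, $t2, 1: $t2=2+1=3
cmp $t2, 5  (cmp 3,5)
bne loop: taken
After step 22: $t3 = -61.

-61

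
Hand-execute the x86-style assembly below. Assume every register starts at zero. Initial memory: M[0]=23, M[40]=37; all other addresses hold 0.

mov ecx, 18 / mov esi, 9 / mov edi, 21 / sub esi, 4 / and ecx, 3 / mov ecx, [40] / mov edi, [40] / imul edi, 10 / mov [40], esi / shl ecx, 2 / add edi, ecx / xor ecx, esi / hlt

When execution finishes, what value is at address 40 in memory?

mov ecx, 18 → ecx=18
mov esi, 9 → esi=9
mov edi, 21 → edi=21
sub esi, 4 → esi=9-4=5
and ecx, 3 → ecx=18&3=2
mov ecx, [40] → ecx=M[40]=37
mov edi, [40] → edi=M[40]=37
imul edi, 10 → edi=37*10=370
mov [40], esi → M[40]=5
shl ecx, 2 → ecx=37<<2=148
add edi, ecx → edi=370+148=518
xor ecx, esi → ecx=148^5=145
halt.

5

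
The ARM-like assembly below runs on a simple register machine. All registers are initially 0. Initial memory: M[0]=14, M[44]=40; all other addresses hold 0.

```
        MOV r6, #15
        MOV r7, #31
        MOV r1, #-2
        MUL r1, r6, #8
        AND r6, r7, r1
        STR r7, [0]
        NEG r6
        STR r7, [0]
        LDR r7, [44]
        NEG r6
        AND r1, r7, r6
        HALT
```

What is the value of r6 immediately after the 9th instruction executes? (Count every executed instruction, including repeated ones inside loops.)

-24

after MOV r6, #15: r6=15
after MOV r7, #31: r7=31
after MOV r1, #-2: r1=-2
after MUL r1, r6, #8: r1=15*8=120
after AND r6, r7, r1: r6=31&120=24
STR r7, [0] → M[0]=31
after NEG r6: r6=-(24)=-24
STR r7, [0] → M[0]=31
after LDR r7, [44]: r7=M[44]=40
After step 9: r6 = -24.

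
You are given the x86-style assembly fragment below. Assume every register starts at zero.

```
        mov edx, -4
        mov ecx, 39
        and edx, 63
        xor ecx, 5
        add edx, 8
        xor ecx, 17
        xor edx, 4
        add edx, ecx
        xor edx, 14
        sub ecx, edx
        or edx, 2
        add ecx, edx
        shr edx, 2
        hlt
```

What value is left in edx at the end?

31

after mov edx, -4: edx=-4
after mov ecx, 39: ecx=39
after and edx, 63: edx=(-4)&63=60
after xor ecx, 5: ecx=39^5=34
after add edx, 8: edx=60+8=68
after xor ecx, 17: ecx=34^17=51
after xor edx, 4: edx=68^4=64
after add edx, ecx: edx=64+51=115
after xor edx, 14: edx=115^14=125
after sub ecx, edx: ecx=51-125=-74
after or edx, 2: edx=125|2=127
after add ecx, edx: ecx=(-74)+127=53
after shr edx, 2: edx=127>>2=31
halt.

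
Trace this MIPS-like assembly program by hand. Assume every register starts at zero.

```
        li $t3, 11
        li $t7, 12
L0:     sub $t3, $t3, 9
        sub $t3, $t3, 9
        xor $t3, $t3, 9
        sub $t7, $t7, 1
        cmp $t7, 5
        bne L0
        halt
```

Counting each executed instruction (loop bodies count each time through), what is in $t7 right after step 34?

7

after li $t3, 11: $t3=11
after li $t7, 12: $t7=12
after sub $t3, $t3, 9: $t3=11-9=2
after sub $t3, $t3, 9: $t3=2-9=-7
after xor $t3, $t3, 9: $t3=(-7)^9=-16
after sub $t7, $t7, 1: $t7=12-1=11
cmp $t7, 5  (cmp 11,5)
bne L0: taken
after sub $t3, $t3, 9: $t3=(-16)-9=-25
after sub $t3, $t3, 9: $t3=(-25)-9=-34
after xor $t3, $t3, 9: $t3=(-34)^9=-41
after sub $t7, $t7, 1: $t7=11-1=10
cmp $t7, 5  (cmp 10,5)
bne L0: taken
after sub $t3, $t3, 9: $t3=(-41)-9=-50
after sub $t3, $t3, 9: $t3=(-50)-9=-59
after xor $t3, $t3, 9: $t3=(-59)^9=-52
after sub $t7, $t7, 1: $t7=10-1=9
cmp $t7, 5  (cmp 9,5)
bne L0: taken
after sub $t3, $t3, 9: $t3=(-52)-9=-61
after sub $t3, $t3, 9: $t3=(-61)-9=-70
after xor $t3, $t3, 9: $t3=(-70)^9=-77
after sub $t7, $t7, 1: $t7=9-1=8
cmp $t7, 5  (cmp 8,5)
bne L0: taken
after sub $t3, $t3, 9: $t3=(-77)-9=-86
after sub $t3, $t3, 9: $t3=(-86)-9=-95
after xor $t3, $t3, 9: $t3=(-95)^9=-88
after sub $t7, $t7, 1: $t7=8-1=7
cmp $t7, 5  (cmp 7,5)
bne L0: taken
after sub $t3, $t3, 9: $t3=(-88)-9=-97
after sub $t3, $t3, 9: $t3=(-97)-9=-106
After step 34: $t7 = 7.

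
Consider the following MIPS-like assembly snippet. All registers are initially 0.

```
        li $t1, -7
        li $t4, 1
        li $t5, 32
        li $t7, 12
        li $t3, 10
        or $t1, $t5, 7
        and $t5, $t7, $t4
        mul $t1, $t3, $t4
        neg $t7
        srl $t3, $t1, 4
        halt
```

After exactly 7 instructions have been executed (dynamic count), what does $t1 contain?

li $t1, -7 → $t1=-7
li $t4, 1 → $t4=1
li $t5, 32 → $t5=32
li $t7, 12 → $t7=12
li $t3, 10 → $t3=10
or $t1, $t5, 7 → $t1=32|7=39
and $t5, $t7, $t4 → $t5=12&1=0
After step 7: $t1 = 39.

39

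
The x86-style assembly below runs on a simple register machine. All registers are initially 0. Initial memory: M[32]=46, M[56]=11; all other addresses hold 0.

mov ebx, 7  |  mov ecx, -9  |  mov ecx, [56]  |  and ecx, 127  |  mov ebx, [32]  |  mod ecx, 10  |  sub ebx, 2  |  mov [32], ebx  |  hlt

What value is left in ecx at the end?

mov ebx, 7 → ebx=7
mov ecx, -9 → ecx=-9
mov ecx, [56] → ecx=M[56]=11
and ecx, 127 → ecx=11&127=11
mov ebx, [32] → ebx=M[32]=46
mod ecx, 10 → ecx=11%10=1
sub ebx, 2 → ebx=46-2=44
mov [32], ebx → M[32]=44
halt.

1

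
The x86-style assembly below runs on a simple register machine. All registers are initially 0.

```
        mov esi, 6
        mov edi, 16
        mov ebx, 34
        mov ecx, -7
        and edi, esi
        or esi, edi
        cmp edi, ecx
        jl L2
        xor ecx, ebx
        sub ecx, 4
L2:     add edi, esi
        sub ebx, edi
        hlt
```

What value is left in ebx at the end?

after mov esi, 6: esi=6
after mov edi, 16: edi=16
after mov ebx, 34: ebx=34
after mov ecx, -7: ecx=-7
after and edi, esi: edi=16&6=0
after or esi, edi: esi=6|0=6
cmp edi, ecx  (cmp 0,-7)
jl L2: not taken
after xor ecx, ebx: ecx=(-7)^34=-37
after sub ecx, 4: ecx=(-37)-4=-41
after add edi, esi: edi=0+6=6
after sub ebx, edi: ebx=34-6=28
halt.

28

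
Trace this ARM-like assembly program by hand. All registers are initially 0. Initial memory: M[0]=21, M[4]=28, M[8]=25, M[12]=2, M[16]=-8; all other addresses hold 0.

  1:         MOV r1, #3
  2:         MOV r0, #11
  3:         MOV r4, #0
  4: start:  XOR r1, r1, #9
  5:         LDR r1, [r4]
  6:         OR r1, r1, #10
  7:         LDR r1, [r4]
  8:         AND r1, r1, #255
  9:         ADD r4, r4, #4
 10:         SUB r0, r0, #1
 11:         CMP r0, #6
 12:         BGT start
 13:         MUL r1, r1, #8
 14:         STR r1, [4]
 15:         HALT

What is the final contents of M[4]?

after MOV r1, #3: r1=3
after MOV r0, #11: r0=11
after MOV r4, #0: r4=0
after XOR r1, r1, #9: r1=3^9=10
after LDR r1, [r4]: r1=M[0]=21
after OR r1, r1, #10: r1=21|10=31
after LDR r1, [r4]: r1=M[0]=21
after AND r1, r1, #255: r1=21&255=21
after ADD r4, r4, #4: r4=0+4=4
after SUB r0, r0, #1: r0=11-1=10
CMP r0, #6  (cmp 10,6)
BGT start: taken
after XOR r1, r1, #9: r1=21^9=28
after LDR r1, [r4]: r1=M[4]=28
after OR r1, r1, #10: r1=28|10=30
after LDR r1, [r4]: r1=M[4]=28
after AND r1, r1, #255: r1=28&255=28
after ADD r4, r4, #4: r4=4+4=8
after SUB r0, r0, #1: r0=10-1=9
CMP r0, #6  (cmp 9,6)
BGT start: taken
after XOR r1, r1, #9: r1=28^9=21
after LDR r1, [r4]: r1=M[8]=25
after OR r1, r1, #10: r1=25|10=27
after LDR r1, [r4]: r1=M[8]=25
after AND r1, r1, #255: r1=25&255=25
after ADD r4, r4, #4: r4=8+4=12
after SUB r0, r0, #1: r0=9-1=8
CMP r0, #6  (cmp 8,6)
BGT start: taken
after XOR r1, r1, #9: r1=25^9=16
after LDR r1, [r4]: r1=M[12]=2
after OR r1, r1, #10: r1=2|10=10
after LDR r1, [r4]: r1=M[12]=2
after AND r1, r1, #255: r1=2&255=2
after ADD r4, r4, #4: r4=12+4=16
after SUB r0, r0, #1: r0=8-1=7
CMP r0, #6  (cmp 7,6)
BGT start: taken
after XOR r1, r1, #9: r1=2^9=11
after LDR r1, [r4]: r1=M[16]=-8
after OR r1, r1, #10: r1=(-8)|10=-6
after LDR r1, [r4]: r1=M[16]=-8
after AND r1, r1, #255: r1=(-8)&255=248
after ADD r4, r4, #4: r4=16+4=20
after SUB r0, r0, #1: r0=7-1=6
CMP r0, #6  (cmp 6,6)
BGT start: not taken
after MUL r1, r1, #8: r1=248*8=1984
STR r1, [4] → M[4]=1984
halt.

1984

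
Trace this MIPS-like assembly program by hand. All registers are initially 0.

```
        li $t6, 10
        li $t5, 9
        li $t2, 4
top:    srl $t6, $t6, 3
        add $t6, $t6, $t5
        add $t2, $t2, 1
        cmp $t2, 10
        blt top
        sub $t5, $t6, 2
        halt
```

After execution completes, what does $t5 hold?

8

li $t6, 10 → $t6=10
li $t5, 9 → $t5=9
li $t2, 4 → $t2=4
srl $t6, $t6, 3 → $t6=10>>3=1
add $t6, $t6, $t5 → $t6=1+9=10
add $t2, $t2, 1 → $t2=4+1=5
cmp $t2, 10  (cmp 5,10)
blt top: taken
srl $t6, $t6, 3 → $t6=10>>3=1
add $t6, $t6, $t5 → $t6=1+9=10
add $t2, $t2, 1 → $t2=5+1=6
cmp $t2, 10  (cmp 6,10)
blt top: taken
srl $t6, $t6, 3 → $t6=10>>3=1
add $t6, $t6, $t5 → $t6=1+9=10
add $t2, $t2, 1 → $t2=6+1=7
cmp $t2, 10  (cmp 7,10)
blt top: taken
srl $t6, $t6, 3 → $t6=10>>3=1
add $t6, $t6, $t5 → $t6=1+9=10
add $t2, $t2, 1 → $t2=7+1=8
cmp $t2, 10  (cmp 8,10)
blt top: taken
srl $t6, $t6, 3 → $t6=10>>3=1
add $t6, $t6, $t5 → $t6=1+9=10
add $t2, $t2, 1 → $t2=8+1=9
cmp $t2, 10  (cmp 9,10)
blt top: taken
srl $t6, $t6, 3 → $t6=10>>3=1
add $t6, $t6, $t5 → $t6=1+9=10
add $t2, $t2, 1 → $t2=9+1=10
cmp $t2, 10  (cmp 10,10)
blt top: not taken
sub $t5, $t6, 2 → $t5=10-2=8
halt.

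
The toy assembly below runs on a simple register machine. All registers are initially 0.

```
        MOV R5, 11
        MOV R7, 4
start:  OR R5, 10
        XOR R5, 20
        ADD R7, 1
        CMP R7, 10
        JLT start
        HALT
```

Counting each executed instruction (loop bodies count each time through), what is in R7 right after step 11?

6

R5=11
R7=4
R5=11|10=11
R5=11^20=31
R7=4+1=5
CMP R7, 10  (cmp 5,10)
JLT start: taken
R5=31|10=31
R5=31^20=11
R7=5+1=6
CMP R7, 10  (cmp 6,10)
After step 11: R7 = 6.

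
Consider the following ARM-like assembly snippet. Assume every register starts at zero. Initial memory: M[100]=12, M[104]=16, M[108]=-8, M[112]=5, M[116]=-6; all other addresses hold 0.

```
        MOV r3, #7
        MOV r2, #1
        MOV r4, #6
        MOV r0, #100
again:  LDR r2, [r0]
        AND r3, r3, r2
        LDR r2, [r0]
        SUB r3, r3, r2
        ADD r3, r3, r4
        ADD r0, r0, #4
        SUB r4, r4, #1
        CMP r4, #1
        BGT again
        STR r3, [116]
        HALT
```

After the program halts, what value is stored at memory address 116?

after MOV r3, #7: r3=7
after MOV r2, #1: r2=1
after MOV r4, #6: r4=6
after MOV r0, #100: r0=100
after LDR r2, [r0]: r2=M[100]=12
after AND r3, r3, r2: r3=7&12=4
after LDR r2, [r0]: r2=M[100]=12
after SUB r3, r3, r2: r3=4-12=-8
after ADD r3, r3, r4: r3=(-8)+6=-2
after ADD r0, r0, #4: r0=100+4=104
after SUB r4, r4, #1: r4=6-1=5
CMP r4, #1  (cmp 5,1)
BGT again: taken
after LDR r2, [r0]: r2=M[104]=16
after AND r3, r3, r2: r3=(-2)&16=16
after LDR r2, [r0]: r2=M[104]=16
after SUB r3, r3, r2: r3=16-16=0
after ADD r3, r3, r4: r3=0+5=5
after ADD r0, r0, #4: r0=104+4=108
after SUB r4, r4, #1: r4=5-1=4
CMP r4, #1  (cmp 4,1)
BGT again: taken
after LDR r2, [r0]: r2=M[108]=-8
after AND r3, r3, r2: r3=5&(-8)=0
after LDR r2, [r0]: r2=M[108]=-8
after SUB r3, r3, r2: r3=0-(-8)=8
after ADD r3, r3, r4: r3=8+4=12
after ADD r0, r0, #4: r0=108+4=112
after SUB r4, r4, #1: r4=4-1=3
CMP r4, #1  (cmp 3,1)
BGT again: taken
after LDR r2, [r0]: r2=M[112]=5
after AND r3, r3, r2: r3=12&5=4
after LDR r2, [r0]: r2=M[112]=5
after SUB r3, r3, r2: r3=4-5=-1
after ADD r3, r3, r4: r3=(-1)+3=2
after ADD r0, r0, #4: r0=112+4=116
after SUB r4, r4, #1: r4=3-1=2
CMP r4, #1  (cmp 2,1)
BGT again: taken
after LDR r2, [r0]: r2=M[116]=-6
after AND r3, r3, r2: r3=2&(-6)=2
after LDR r2, [r0]: r2=M[116]=-6
after SUB r3, r3, r2: r3=2-(-6)=8
after ADD r3, r3, r4: r3=8+2=10
after ADD r0, r0, #4: r0=116+4=120
after SUB r4, r4, #1: r4=2-1=1
CMP r4, #1  (cmp 1,1)
BGT again: not taken
STR r3, [116] → M[116]=10
halt.

10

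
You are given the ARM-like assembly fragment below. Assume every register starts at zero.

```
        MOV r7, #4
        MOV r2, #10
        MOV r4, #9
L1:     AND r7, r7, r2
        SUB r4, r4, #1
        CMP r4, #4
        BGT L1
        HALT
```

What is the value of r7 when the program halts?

0

after MOV r7, #4: r7=4
after MOV r2, #10: r2=10
after MOV r4, #9: r4=9
after AND r7, r7, r2: r7=4&10=0
after SUB r4, r4, #1: r4=9-1=8
CMP r4, #4  (cmp 8,4)
BGT L1: taken
after AND r7, r7, r2: r7=0&10=0
after SUB r4, r4, #1: r4=8-1=7
CMP r4, #4  (cmp 7,4)
BGT L1: taken
after AND r7, r7, r2: r7=0&10=0
after SUB r4, r4, #1: r4=7-1=6
CMP r4, #4  (cmp 6,4)
BGT L1: taken
after AND r7, r7, r2: r7=0&10=0
after SUB r4, r4, #1: r4=6-1=5
CMP r4, #4  (cmp 5,4)
BGT L1: taken
after AND r7, r7, r2: r7=0&10=0
after SUB r4, r4, #1: r4=5-1=4
CMP r4, #4  (cmp 4,4)
BGT L1: not taken
halt.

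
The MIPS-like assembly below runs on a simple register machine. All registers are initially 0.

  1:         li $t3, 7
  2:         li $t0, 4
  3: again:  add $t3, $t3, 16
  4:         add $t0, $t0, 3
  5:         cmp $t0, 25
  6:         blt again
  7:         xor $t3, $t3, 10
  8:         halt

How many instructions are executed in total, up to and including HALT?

after li $t3, 7: $t3=7
after li $t0, 4: $t0=4
after add $t3, $t3, 16: $t3=7+16=23
after add $t0, $t0, 3: $t0=4+3=7
cmp $t0, 25  (cmp 7,25)
blt again: taken
after add $t3, $t3, 16: $t3=23+16=39
after add $t0, $t0, 3: $t0=7+3=10
cmp $t0, 25  (cmp 10,25)
blt again: taken
after add $t3, $t3, 16: $t3=39+16=55
after add $t0, $t0, 3: $t0=10+3=13
cmp $t0, 25  (cmp 13,25)
blt again: taken
after add $t3, $t3, 16: $t3=55+16=71
after add $t0, $t0, 3: $t0=13+3=16
cmp $t0, 25  (cmp 16,25)
blt again: taken
after add $t3, $t3, 16: $t3=71+16=87
after add $t0, $t0, 3: $t0=16+3=19
cmp $t0, 25  (cmp 19,25)
blt again: taken
after add $t3, $t3, 16: $t3=87+16=103
after add $t0, $t0, 3: $t0=19+3=22
cmp $t0, 25  (cmp 22,25)
blt again: taken
after add $t3, $t3, 16: $t3=103+16=119
after add $t0, $t0, 3: $t0=22+3=25
cmp $t0, 25  (cmp 25,25)
blt again: not taken
after xor $t3, $t3, 10: $t3=119^10=125
halt.
Total executed instructions: 32.

32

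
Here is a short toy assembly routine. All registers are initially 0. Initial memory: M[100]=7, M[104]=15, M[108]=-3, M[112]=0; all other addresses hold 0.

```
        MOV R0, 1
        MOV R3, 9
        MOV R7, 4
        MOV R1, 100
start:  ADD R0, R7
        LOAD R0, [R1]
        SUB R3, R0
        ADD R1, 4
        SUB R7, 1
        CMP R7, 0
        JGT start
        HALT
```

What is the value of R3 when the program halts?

after MOV R0, 1: R0=1
after MOV R3, 9: R3=9
after MOV R7, 4: R7=4
after MOV R1, 100: R1=100
after ADD R0, R7: R0=1+4=5
after LOAD R0, [R1]: R0=M[100]=7
after SUB R3, R0: R3=9-7=2
after ADD R1, 4: R1=100+4=104
after SUB R7, 1: R7=4-1=3
CMP R7, 0  (cmp 3,0)
JGT start: taken
after ADD R0, R7: R0=7+3=10
after LOAD R0, [R1]: R0=M[104]=15
after SUB R3, R0: R3=2-15=-13
after ADD R1, 4: R1=104+4=108
after SUB R7, 1: R7=3-1=2
CMP R7, 0  (cmp 2,0)
JGT start: taken
after ADD R0, R7: R0=15+2=17
after LOAD R0, [R1]: R0=M[108]=-3
after SUB R3, R0: R3=(-13)-(-3)=-10
after ADD R1, 4: R1=108+4=112
after SUB R7, 1: R7=2-1=1
CMP R7, 0  (cmp 1,0)
JGT start: taken
after ADD R0, R7: R0=(-3)+1=-2
after LOAD R0, [R1]: R0=M[112]=0
after SUB R3, R0: R3=(-10)-0=-10
after ADD R1, 4: R1=112+4=116
after SUB R7, 1: R7=1-1=0
CMP R7, 0  (cmp 0,0)
JGT start: not taken
halt.

-10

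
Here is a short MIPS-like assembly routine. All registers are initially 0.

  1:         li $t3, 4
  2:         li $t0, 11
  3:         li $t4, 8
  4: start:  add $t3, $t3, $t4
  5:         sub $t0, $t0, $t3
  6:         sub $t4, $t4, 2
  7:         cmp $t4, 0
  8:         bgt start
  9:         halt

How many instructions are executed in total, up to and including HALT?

after li $t3, 4: $t3=4
after li $t0, 11: $t0=11
after li $t4, 8: $t4=8
after add $t3, $t3, $t4: $t3=4+8=12
after sub $t0, $t0, $t3: $t0=11-12=-1
after sub $t4, $t4, 2: $t4=8-2=6
cmp $t4, 0  (cmp 6,0)
bgt start: taken
after add $t3, $t3, $t4: $t3=12+6=18
after sub $t0, $t0, $t3: $t0=(-1)-18=-19
after sub $t4, $t4, 2: $t4=6-2=4
cmp $t4, 0  (cmp 4,0)
bgt start: taken
after add $t3, $t3, $t4: $t3=18+4=22
after sub $t0, $t0, $t3: $t0=(-19)-22=-41
after sub $t4, $t4, 2: $t4=4-2=2
cmp $t4, 0  (cmp 2,0)
bgt start: taken
after add $t3, $t3, $t4: $t3=22+2=24
after sub $t0, $t0, $t3: $t0=(-41)-24=-65
after sub $t4, $t4, 2: $t4=2-2=0
cmp $t4, 0  (cmp 0,0)
bgt start: not taken
halt.
Total executed instructions: 24.

24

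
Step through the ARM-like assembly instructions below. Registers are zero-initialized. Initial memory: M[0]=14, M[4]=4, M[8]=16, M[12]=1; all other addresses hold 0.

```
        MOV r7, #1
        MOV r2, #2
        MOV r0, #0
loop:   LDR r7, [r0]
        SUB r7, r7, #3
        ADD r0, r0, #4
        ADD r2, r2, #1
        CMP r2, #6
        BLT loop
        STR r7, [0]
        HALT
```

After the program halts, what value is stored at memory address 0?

MOV r7, #1 → r7=1
MOV r2, #2 → r2=2
MOV r0, #0 → r0=0
LDR r7, [r0] → r7=M[0]=14
SUB r7, r7, #3 → r7=14-3=11
ADD r0, r0, #4 → r0=0+4=4
ADD r2, r2, #1 → r2=2+1=3
CMP r2, #6  (cmp 3,6)
BLT loop: taken
LDR r7, [r0] → r7=M[4]=4
SUB r7, r7, #3 → r7=4-3=1
ADD r0, r0, #4 → r0=4+4=8
ADD r2, r2, #1 → r2=3+1=4
CMP r2, #6  (cmp 4,6)
BLT loop: taken
LDR r7, [r0] → r7=M[8]=16
SUB r7, r7, #3 → r7=16-3=13
ADD r0, r0, #4 → r0=8+4=12
ADD r2, r2, #1 → r2=4+1=5
CMP r2, #6  (cmp 5,6)
BLT loop: taken
LDR r7, [r0] → r7=M[12]=1
SUB r7, r7, #3 → r7=1-3=-2
ADD r0, r0, #4 → r0=12+4=16
ADD r2, r2, #1 → r2=5+1=6
CMP r2, #6  (cmp 6,6)
BLT loop: not taken
STR r7, [0] → M[0]=-2
halt.

-2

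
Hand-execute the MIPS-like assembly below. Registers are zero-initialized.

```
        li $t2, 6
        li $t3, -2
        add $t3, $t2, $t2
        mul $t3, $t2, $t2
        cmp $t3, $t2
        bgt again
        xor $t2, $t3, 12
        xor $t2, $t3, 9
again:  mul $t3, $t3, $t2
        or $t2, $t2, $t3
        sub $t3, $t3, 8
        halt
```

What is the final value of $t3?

after li $t2, 6: $t2=6
after li $t3, -2: $t3=-2
after add $t3, $t2, $t2: $t3=6+6=12
after mul $t3, $t2, $t2: $t3=6*6=36
cmp $t3, $t2  (cmp 36,6)
bgt again: taken
after mul $t3, $t3, $t2: $t3=36*6=216
after or $t2, $t2, $t3: $t2=6|216=222
after sub $t3, $t3, 8: $t3=216-8=208
halt.

208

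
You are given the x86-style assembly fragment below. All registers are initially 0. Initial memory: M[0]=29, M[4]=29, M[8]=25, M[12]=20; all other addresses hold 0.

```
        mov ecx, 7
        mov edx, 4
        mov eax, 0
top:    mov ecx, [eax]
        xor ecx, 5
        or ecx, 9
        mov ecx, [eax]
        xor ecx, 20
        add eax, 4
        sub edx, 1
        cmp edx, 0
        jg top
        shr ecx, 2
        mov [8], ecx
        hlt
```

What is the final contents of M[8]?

0

mov ecx, 7 → ecx=7
mov edx, 4 → edx=4
mov eax, 0 → eax=0
mov ecx, [eax] → ecx=M[0]=29
xor ecx, 5 → ecx=29^5=24
or ecx, 9 → ecx=24|9=25
mov ecx, [eax] → ecx=M[0]=29
xor ecx, 20 → ecx=29^20=9
add eax, 4 → eax=0+4=4
sub edx, 1 → edx=4-1=3
cmp edx, 0  (cmp 3,0)
jg top: taken
mov ecx, [eax] → ecx=M[4]=29
xor ecx, 5 → ecx=29^5=24
or ecx, 9 → ecx=24|9=25
mov ecx, [eax] → ecx=M[4]=29
xor ecx, 20 → ecx=29^20=9
add eax, 4 → eax=4+4=8
sub edx, 1 → edx=3-1=2
cmp edx, 0  (cmp 2,0)
jg top: taken
mov ecx, [eax] → ecx=M[8]=25
xor ecx, 5 → ecx=25^5=28
or ecx, 9 → ecx=28|9=29
mov ecx, [eax] → ecx=M[8]=25
xor ecx, 20 → ecx=25^20=13
add eax, 4 → eax=8+4=12
sub edx, 1 → edx=2-1=1
cmp edx, 0  (cmp 1,0)
jg top: taken
mov ecx, [eax] → ecx=M[12]=20
xor ecx, 5 → ecx=20^5=17
or ecx, 9 → ecx=17|9=25
mov ecx, [eax] → ecx=M[12]=20
xor ecx, 20 → ecx=20^20=0
add eax, 4 → eax=12+4=16
sub edx, 1 → edx=1-1=0
cmp edx, 0  (cmp 0,0)
jg top: not taken
shr ecx, 2 → ecx=0>>2=0
mov [8], ecx → M[8]=0
halt.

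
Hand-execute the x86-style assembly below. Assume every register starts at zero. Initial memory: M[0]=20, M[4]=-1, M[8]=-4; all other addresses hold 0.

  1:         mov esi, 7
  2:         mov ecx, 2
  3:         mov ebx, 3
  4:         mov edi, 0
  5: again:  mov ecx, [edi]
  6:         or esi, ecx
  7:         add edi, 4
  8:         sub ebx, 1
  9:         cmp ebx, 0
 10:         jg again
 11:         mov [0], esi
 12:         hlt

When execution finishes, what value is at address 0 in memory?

after mov esi, 7: esi=7
after mov ecx, 2: ecx=2
after mov ebx, 3: ebx=3
after mov edi, 0: edi=0
after mov ecx, [edi]: ecx=M[0]=20
after or esi, ecx: esi=7|20=23
after add edi, 4: edi=0+4=4
after sub ebx, 1: ebx=3-1=2
cmp ebx, 0  (cmp 2,0)
jg again: taken
after mov ecx, [edi]: ecx=M[4]=-1
after or esi, ecx: esi=23|(-1)=-1
after add edi, 4: edi=4+4=8
after sub ebx, 1: ebx=2-1=1
cmp ebx, 0  (cmp 1,0)
jg again: taken
after mov ecx, [edi]: ecx=M[8]=-4
after or esi, ecx: esi=(-1)|(-4)=-1
after add edi, 4: edi=8+4=12
after sub ebx, 1: ebx=1-1=0
cmp ebx, 0  (cmp 0,0)
jg again: not taken
mov [0], esi → M[0]=-1
halt.

-1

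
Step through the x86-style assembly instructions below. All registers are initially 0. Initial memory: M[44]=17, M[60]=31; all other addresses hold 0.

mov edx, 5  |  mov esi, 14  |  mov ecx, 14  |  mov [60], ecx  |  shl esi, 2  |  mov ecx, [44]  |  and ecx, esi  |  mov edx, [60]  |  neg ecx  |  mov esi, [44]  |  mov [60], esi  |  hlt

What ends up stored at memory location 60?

17

edx=5
esi=14
ecx=14
mov [60], ecx → M[60]=14
esi=14<<2=56
ecx=M[44]=17
ecx=17&56=16
edx=M[60]=14
ecx=-(16)=-16
esi=M[44]=17
mov [60], esi → M[60]=17
halt.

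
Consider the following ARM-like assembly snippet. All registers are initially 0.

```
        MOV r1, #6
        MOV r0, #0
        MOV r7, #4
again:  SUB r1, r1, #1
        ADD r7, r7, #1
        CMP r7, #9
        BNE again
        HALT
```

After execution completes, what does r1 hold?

after MOV r1, #6: r1=6
after MOV r0, #0: r0=0
after MOV r7, #4: r7=4
after SUB r1, r1, #1: r1=6-1=5
after ADD r7, r7, #1: r7=4+1=5
CMP r7, #9  (cmp 5,9)
BNE again: taken
after SUB r1, r1, #1: r1=5-1=4
after ADD r7, r7, #1: r7=5+1=6
CMP r7, #9  (cmp 6,9)
BNE again: taken
after SUB r1, r1, #1: r1=4-1=3
after ADD r7, r7, #1: r7=6+1=7
CMP r7, #9  (cmp 7,9)
BNE again: taken
after SUB r1, r1, #1: r1=3-1=2
after ADD r7, r7, #1: r7=7+1=8
CMP r7, #9  (cmp 8,9)
BNE again: taken
after SUB r1, r1, #1: r1=2-1=1
after ADD r7, r7, #1: r7=8+1=9
CMP r7, #9  (cmp 9,9)
BNE again: not taken
halt.

1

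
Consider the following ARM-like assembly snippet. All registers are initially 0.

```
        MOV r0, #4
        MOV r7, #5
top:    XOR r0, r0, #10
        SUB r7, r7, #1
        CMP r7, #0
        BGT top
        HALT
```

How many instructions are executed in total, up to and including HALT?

23

MOV r0, #4 → r0=4
MOV r7, #5 → r7=5
XOR r0, r0, #10 → r0=4^10=14
SUB r7, r7, #1 → r7=5-1=4
CMP r7, #0  (cmp 4,0)
BGT top: taken
XOR r0, r0, #10 → r0=14^10=4
SUB r7, r7, #1 → r7=4-1=3
CMP r7, #0  (cmp 3,0)
BGT top: taken
XOR r0, r0, #10 → r0=4^10=14
SUB r7, r7, #1 → r7=3-1=2
CMP r7, #0  (cmp 2,0)
BGT top: taken
XOR r0, r0, #10 → r0=14^10=4
SUB r7, r7, #1 → r7=2-1=1
CMP r7, #0  (cmp 1,0)
BGT top: taken
XOR r0, r0, #10 → r0=4^10=14
SUB r7, r7, #1 → r7=1-1=0
CMP r7, #0  (cmp 0,0)
BGT top: not taken
halt.
Total executed instructions: 23.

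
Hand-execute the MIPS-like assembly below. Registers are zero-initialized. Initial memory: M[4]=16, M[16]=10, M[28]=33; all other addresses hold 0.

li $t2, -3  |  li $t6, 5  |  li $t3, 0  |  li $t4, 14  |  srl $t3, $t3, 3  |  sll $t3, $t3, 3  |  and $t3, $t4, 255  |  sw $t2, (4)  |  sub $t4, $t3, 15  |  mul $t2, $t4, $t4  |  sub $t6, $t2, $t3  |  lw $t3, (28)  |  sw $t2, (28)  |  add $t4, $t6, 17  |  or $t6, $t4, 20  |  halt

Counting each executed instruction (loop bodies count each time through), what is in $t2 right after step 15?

li $t2, -3 → $t2=-3
li $t6, 5 → $t6=5
li $t3, 0 → $t3=0
li $t4, 14 → $t4=14
srl $t3, $t3, 3 → $t3=0>>3=0
sll $t3, $t3, 3 → $t3=0<<3=0
and $t3, $t4, 255 → $t3=14&255=14
sw $t2, (4) → M[4]=-3
sub $t4, $t3, 15 → $t4=14-15=-1
mul $t2, $t4, $t4 → $t2=(-1)*(-1)=1
sub $t6, $t2, $t3 → $t6=1-14=-13
lw $t3, (28) → $t3=M[28]=33
sw $t2, (28) → M[28]=1
add $t4, $t6, 17 → $t4=(-13)+17=4
or $t6, $t4, 20 → $t6=4|20=20
After step 15: $t2 = 1.

1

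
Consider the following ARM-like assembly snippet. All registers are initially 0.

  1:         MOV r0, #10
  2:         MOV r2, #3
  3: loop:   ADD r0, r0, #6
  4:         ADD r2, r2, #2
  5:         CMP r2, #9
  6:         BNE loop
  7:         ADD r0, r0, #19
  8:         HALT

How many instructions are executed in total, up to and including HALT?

16

r0=10
r2=3
r0=10+6=16
r2=3+2=5
CMP r2, #9  (cmp 5,9)
BNE loop: taken
r0=16+6=22
r2=5+2=7
CMP r2, #9  (cmp 7,9)
BNE loop: taken
r0=22+6=28
r2=7+2=9
CMP r2, #9  (cmp 9,9)
BNE loop: not taken
r0=28+19=47
halt.
Total executed instructions: 16.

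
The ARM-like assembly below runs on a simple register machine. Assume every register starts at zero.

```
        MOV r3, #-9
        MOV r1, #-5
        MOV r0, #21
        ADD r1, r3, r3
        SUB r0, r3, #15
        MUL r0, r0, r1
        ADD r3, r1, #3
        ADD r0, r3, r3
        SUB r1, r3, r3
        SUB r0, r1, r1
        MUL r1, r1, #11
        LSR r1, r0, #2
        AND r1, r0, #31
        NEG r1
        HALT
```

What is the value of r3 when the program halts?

-15

after MOV r3, #-9: r3=-9
after MOV r1, #-5: r1=-5
after MOV r0, #21: r0=21
after ADD r1, r3, r3: r1=(-9)+(-9)=-18
after SUB r0, r3, #15: r0=(-9)-15=-24
after MUL r0, r0, r1: r0=(-24)*(-18)=432
after ADD r3, r1, #3: r3=(-18)+3=-15
after ADD r0, r3, r3: r0=(-15)+(-15)=-30
after SUB r1, r3, r3: r1=(-15)-(-15)=0
after SUB r0, r1, r1: r0=0-0=0
after MUL r1, r1, #11: r1=0*11=0
after LSR r1, r0, #2: r1=0>>2=0
after AND r1, r0, #31: r1=0&31=0
after NEG r1: r1=-(0)=0
halt.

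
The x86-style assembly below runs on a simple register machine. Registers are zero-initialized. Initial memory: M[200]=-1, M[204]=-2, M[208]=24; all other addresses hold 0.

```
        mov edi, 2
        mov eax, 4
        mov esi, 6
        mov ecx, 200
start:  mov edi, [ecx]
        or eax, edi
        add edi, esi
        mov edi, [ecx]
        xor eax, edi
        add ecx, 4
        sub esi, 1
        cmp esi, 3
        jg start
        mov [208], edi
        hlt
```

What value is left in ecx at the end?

212

edi=2
eax=4
esi=6
ecx=200
edi=M[200]=-1
eax=4|(-1)=-1
edi=(-1)+6=5
edi=M[200]=-1
eax=(-1)^(-1)=0
ecx=200+4=204
esi=6-1=5
cmp esi, 3  (cmp 5,3)
jg start: taken
edi=M[204]=-2
eax=0|(-2)=-2
edi=(-2)+5=3
edi=M[204]=-2
eax=(-2)^(-2)=0
ecx=204+4=208
esi=5-1=4
cmp esi, 3  (cmp 4,3)
jg start: taken
edi=M[208]=24
eax=0|24=24
edi=24+4=28
edi=M[208]=24
eax=24^24=0
ecx=208+4=212
esi=4-1=3
cmp esi, 3  (cmp 3,3)
jg start: not taken
mov [208], edi → M[208]=24
halt.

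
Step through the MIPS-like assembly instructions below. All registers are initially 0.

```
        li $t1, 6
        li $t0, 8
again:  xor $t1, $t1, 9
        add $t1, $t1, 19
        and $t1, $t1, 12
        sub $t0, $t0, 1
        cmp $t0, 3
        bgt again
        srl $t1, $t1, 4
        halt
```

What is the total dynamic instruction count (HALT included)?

34

after li $t1, 6: $t1=6
after li $t0, 8: $t0=8
after xor $t1, $t1, 9: $t1=6^9=15
after add $t1, $t1, 19: $t1=15+19=34
after and $t1, $t1, 12: $t1=34&12=0
after sub $t0, $t0, 1: $t0=8-1=7
cmp $t0, 3  (cmp 7,3)
bgt again: taken
after xor $t1, $t1, 9: $t1=0^9=9
after add $t1, $t1, 19: $t1=9+19=28
after and $t1, $t1, 12: $t1=28&12=12
after sub $t0, $t0, 1: $t0=7-1=6
cmp $t0, 3  (cmp 6,3)
bgt again: taken
after xor $t1, $t1, 9: $t1=12^9=5
after add $t1, $t1, 19: $t1=5+19=24
after and $t1, $t1, 12: $t1=24&12=8
after sub $t0, $t0, 1: $t0=6-1=5
cmp $t0, 3  (cmp 5,3)
bgt again: taken
after xor $t1, $t1, 9: $t1=8^9=1
after add $t1, $t1, 19: $t1=1+19=20
after and $t1, $t1, 12: $t1=20&12=4
after sub $t0, $t0, 1: $t0=5-1=4
cmp $t0, 3  (cmp 4,3)
bgt again: taken
after xor $t1, $t1, 9: $t1=4^9=13
after add $t1, $t1, 19: $t1=13+19=32
after and $t1, $t1, 12: $t1=32&12=0
after sub $t0, $t0, 1: $t0=4-1=3
cmp $t0, 3  (cmp 3,3)
bgt again: not taken
after srl $t1, $t1, 4: $t1=0>>4=0
halt.
Total executed instructions: 34.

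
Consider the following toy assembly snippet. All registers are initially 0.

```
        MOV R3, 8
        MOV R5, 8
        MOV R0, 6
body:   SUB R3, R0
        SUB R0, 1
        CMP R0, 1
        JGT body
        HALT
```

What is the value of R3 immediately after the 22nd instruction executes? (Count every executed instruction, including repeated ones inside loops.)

R3=8
R5=8
R0=6
R3=8-6=2
R0=6-1=5
CMP R0, 1  (cmp 5,1)
JGT body: taken
R3=2-5=-3
R0=5-1=4
CMP R0, 1  (cmp 4,1)
JGT body: taken
R3=(-3)-4=-7
R0=4-1=3
CMP R0, 1  (cmp 3,1)
JGT body: taken
R3=(-7)-3=-10
R0=3-1=2
CMP R0, 1  (cmp 2,1)
JGT body: taken
R3=(-10)-2=-12
R0=2-1=1
CMP R0, 1  (cmp 1,1)
After step 22: R3 = -12.

-12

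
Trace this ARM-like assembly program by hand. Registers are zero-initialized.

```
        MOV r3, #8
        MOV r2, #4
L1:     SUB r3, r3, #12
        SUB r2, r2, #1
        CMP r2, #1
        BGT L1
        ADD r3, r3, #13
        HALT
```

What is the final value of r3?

-15

MOV r3, #8 → r3=8
MOV r2, #4 → r2=4
SUB r3, r3, #12 → r3=8-12=-4
SUB r2, r2, #1 → r2=4-1=3
CMP r2, #1  (cmp 3,1)
BGT L1: taken
SUB r3, r3, #12 → r3=(-4)-12=-16
SUB r2, r2, #1 → r2=3-1=2
CMP r2, #1  (cmp 2,1)
BGT L1: taken
SUB r3, r3, #12 → r3=(-16)-12=-28
SUB r2, r2, #1 → r2=2-1=1
CMP r2, #1  (cmp 1,1)
BGT L1: not taken
ADD r3, r3, #13 → r3=(-28)+13=-15
halt.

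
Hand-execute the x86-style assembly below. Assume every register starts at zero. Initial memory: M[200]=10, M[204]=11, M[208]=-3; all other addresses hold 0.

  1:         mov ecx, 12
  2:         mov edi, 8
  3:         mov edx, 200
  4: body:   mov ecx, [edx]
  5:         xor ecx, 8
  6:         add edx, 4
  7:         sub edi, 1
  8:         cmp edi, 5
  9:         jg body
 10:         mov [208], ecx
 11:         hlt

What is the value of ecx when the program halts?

ecx=12
edi=8
edx=200
ecx=M[200]=10
ecx=10^8=2
edx=200+4=204
edi=8-1=7
cmp edi, 5  (cmp 7,5)
jg body: taken
ecx=M[204]=11
ecx=11^8=3
edx=204+4=208
edi=7-1=6
cmp edi, 5  (cmp 6,5)
jg body: taken
ecx=M[208]=-3
ecx=(-3)^8=-11
edx=208+4=212
edi=6-1=5
cmp edi, 5  (cmp 5,5)
jg body: not taken
mov [208], ecx → M[208]=-11
halt.

-11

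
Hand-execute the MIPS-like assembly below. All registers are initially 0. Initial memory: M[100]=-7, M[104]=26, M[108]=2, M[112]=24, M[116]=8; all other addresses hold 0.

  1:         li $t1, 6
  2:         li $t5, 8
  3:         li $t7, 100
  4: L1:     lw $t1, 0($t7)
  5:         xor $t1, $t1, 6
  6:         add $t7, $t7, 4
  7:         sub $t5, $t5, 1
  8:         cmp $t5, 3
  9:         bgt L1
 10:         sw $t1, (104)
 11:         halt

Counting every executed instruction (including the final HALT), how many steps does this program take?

li $t1, 6 → $t1=6
li $t5, 8 → $t5=8
li $t7, 100 → $t7=100
lw $t1, 0($t7) → $t1=M[100]=-7
xor $t1, $t1, 6 → $t1=(-7)^6=-1
add $t7, $t7, 4 → $t7=100+4=104
sub $t5, $t5, 1 → $t5=8-1=7
cmp $t5, 3  (cmp 7,3)
bgt L1: taken
lw $t1, 0($t7) → $t1=M[104]=26
xor $t1, $t1, 6 → $t1=26^6=28
add $t7, $t7, 4 → $t7=104+4=108
sub $t5, $t5, 1 → $t5=7-1=6
cmp $t5, 3  (cmp 6,3)
bgt L1: taken
lw $t1, 0($t7) → $t1=M[108]=2
xor $t1, $t1, 6 → $t1=2^6=4
add $t7, $t7, 4 → $t7=108+4=112
sub $t5, $t5, 1 → $t5=6-1=5
cmp $t5, 3  (cmp 5,3)
bgt L1: taken
lw $t1, 0($t7) → $t1=M[112]=24
xor $t1, $t1, 6 → $t1=24^6=30
add $t7, $t7, 4 → $t7=112+4=116
sub $t5, $t5, 1 → $t5=5-1=4
cmp $t5, 3  (cmp 4,3)
bgt L1: taken
lw $t1, 0($t7) → $t1=M[116]=8
xor $t1, $t1, 6 → $t1=8^6=14
add $t7, $t7, 4 → $t7=116+4=120
sub $t5, $t5, 1 → $t5=4-1=3
cmp $t5, 3  (cmp 3,3)
bgt L1: not taken
sw $t1, (104) → M[104]=14
halt.
Total executed instructions: 35.

35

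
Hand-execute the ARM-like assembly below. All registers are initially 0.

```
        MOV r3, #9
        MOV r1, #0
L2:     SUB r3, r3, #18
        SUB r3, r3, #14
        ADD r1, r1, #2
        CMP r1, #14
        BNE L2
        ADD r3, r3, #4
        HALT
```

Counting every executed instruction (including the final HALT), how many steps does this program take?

39

MOV r3, #9 → r3=9
MOV r1, #0 → r1=0
SUB r3, r3, #18 → r3=9-18=-9
SUB r3, r3, #14 → r3=(-9)-14=-23
ADD r1, r1, #2 → r1=0+2=2
CMP r1, #14  (cmp 2,14)
BNE L2: taken
SUB r3, r3, #18 → r3=(-23)-18=-41
SUB r3, r3, #14 → r3=(-41)-14=-55
ADD r1, r1, #2 → r1=2+2=4
CMP r1, #14  (cmp 4,14)
BNE L2: taken
SUB r3, r3, #18 → r3=(-55)-18=-73
SUB r3, r3, #14 → r3=(-73)-14=-87
ADD r1, r1, #2 → r1=4+2=6
CMP r1, #14  (cmp 6,14)
BNE L2: taken
SUB r3, r3, #18 → r3=(-87)-18=-105
SUB r3, r3, #14 → r3=(-105)-14=-119
ADD r1, r1, #2 → r1=6+2=8
CMP r1, #14  (cmp 8,14)
BNE L2: taken
SUB r3, r3, #18 → r3=(-119)-18=-137
SUB r3, r3, #14 → r3=(-137)-14=-151
ADD r1, r1, #2 → r1=8+2=10
CMP r1, #14  (cmp 10,14)
BNE L2: taken
SUB r3, r3, #18 → r3=(-151)-18=-169
SUB r3, r3, #14 → r3=(-169)-14=-183
ADD r1, r1, #2 → r1=10+2=12
CMP r1, #14  (cmp 12,14)
BNE L2: taken
SUB r3, r3, #18 → r3=(-183)-18=-201
SUB r3, r3, #14 → r3=(-201)-14=-215
ADD r1, r1, #2 → r1=12+2=14
CMP r1, #14  (cmp 14,14)
BNE L2: not taken
ADD r3, r3, #4 → r3=(-215)+4=-211
halt.
Total executed instructions: 39.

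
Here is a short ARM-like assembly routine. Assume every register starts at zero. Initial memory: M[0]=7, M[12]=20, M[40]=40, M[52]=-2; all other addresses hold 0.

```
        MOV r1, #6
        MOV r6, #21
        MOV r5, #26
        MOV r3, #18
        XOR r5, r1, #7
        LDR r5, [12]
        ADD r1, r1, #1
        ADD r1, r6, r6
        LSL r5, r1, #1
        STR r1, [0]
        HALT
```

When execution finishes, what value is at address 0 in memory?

42

r1=6
r6=21
r5=26
r3=18
r5=6^7=1
r5=M[12]=20
r1=6+1=7
r1=21+21=42
r5=42<<1=84
STR r1, [0] → M[0]=42
halt.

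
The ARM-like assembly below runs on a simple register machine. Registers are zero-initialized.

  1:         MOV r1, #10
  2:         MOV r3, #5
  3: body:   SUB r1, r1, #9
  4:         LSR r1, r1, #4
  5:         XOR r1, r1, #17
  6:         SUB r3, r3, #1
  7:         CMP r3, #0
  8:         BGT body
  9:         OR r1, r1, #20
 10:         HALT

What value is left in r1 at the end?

21

after MOV r1, #10: r1=10
after MOV r3, #5: r3=5
after SUB r1, r1, #9: r1=10-9=1
after LSR r1, r1, #4: r1=1>>4=0
after XOR r1, r1, #17: r1=0^17=17
after SUB r3, r3, #1: r3=5-1=4
CMP r3, #0  (cmp 4,0)
BGT body: taken
after SUB r1, r1, #9: r1=17-9=8
after LSR r1, r1, #4: r1=8>>4=0
after XOR r1, r1, #17: r1=0^17=17
after SUB r3, r3, #1: r3=4-1=3
CMP r3, #0  (cmp 3,0)
BGT body: taken
after SUB r1, r1, #9: r1=17-9=8
after LSR r1, r1, #4: r1=8>>4=0
after XOR r1, r1, #17: r1=0^17=17
after SUB r3, r3, #1: r3=3-1=2
CMP r3, #0  (cmp 2,0)
BGT body: taken
after SUB r1, r1, #9: r1=17-9=8
after LSR r1, r1, #4: r1=8>>4=0
after XOR r1, r1, #17: r1=0^17=17
after SUB r3, r3, #1: r3=2-1=1
CMP r3, #0  (cmp 1,0)
BGT body: taken
after SUB r1, r1, #9: r1=17-9=8
after LSR r1, r1, #4: r1=8>>4=0
after XOR r1, r1, #17: r1=0^17=17
after SUB r3, r3, #1: r3=1-1=0
CMP r3, #0  (cmp 0,0)
BGT body: not taken
after OR r1, r1, #20: r1=17|20=21
halt.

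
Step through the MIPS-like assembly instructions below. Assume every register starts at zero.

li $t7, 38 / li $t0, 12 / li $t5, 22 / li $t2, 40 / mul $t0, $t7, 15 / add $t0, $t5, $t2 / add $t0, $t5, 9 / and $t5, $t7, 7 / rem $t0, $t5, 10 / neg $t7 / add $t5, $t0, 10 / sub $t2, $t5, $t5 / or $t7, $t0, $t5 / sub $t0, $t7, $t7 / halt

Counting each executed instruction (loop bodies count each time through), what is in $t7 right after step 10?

-38

li $t7, 38 → $t7=38
li $t0, 12 → $t0=12
li $t5, 22 → $t5=22
li $t2, 40 → $t2=40
mul $t0, $t7, 15 → $t0=38*15=570
add $t0, $t5, $t2 → $t0=22+40=62
add $t0, $t5, 9 → $t0=22+9=31
and $t5, $t7, 7 → $t5=38&7=6
rem $t0, $t5, 10 → $t0=6%10=6
neg $t7 → $t7=-(38)=-38
After step 10: $t7 = -38.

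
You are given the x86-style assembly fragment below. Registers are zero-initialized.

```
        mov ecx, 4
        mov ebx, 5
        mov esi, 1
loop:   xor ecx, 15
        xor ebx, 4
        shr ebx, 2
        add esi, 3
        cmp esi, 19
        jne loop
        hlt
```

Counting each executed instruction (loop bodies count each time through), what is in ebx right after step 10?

ecx=4
ebx=5
esi=1
ecx=4^15=11
ebx=5^4=1
ebx=1>>2=0
esi=1+3=4
cmp esi, 19  (cmp 4,19)
jne loop: taken
ecx=11^15=4
After step 10: ebx = 0.

0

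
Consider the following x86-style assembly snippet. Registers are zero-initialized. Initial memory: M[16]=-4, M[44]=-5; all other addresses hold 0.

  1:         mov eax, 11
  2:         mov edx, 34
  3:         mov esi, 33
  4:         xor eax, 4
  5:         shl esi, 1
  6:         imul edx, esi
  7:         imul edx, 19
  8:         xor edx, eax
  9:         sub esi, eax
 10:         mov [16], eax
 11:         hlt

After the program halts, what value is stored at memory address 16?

mov eax, 11 → eax=11
mov edx, 34 → edx=34
mov esi, 33 → esi=33
xor eax, 4 → eax=11^4=15
shl esi, 1 → esi=33<<1=66
imul edx, esi → edx=34*66=2244
imul edx, 19 → edx=2244*19=42636
xor edx, eax → edx=42636^15=42627
sub esi, eax → esi=66-15=51
mov [16], eax → M[16]=15
halt.

15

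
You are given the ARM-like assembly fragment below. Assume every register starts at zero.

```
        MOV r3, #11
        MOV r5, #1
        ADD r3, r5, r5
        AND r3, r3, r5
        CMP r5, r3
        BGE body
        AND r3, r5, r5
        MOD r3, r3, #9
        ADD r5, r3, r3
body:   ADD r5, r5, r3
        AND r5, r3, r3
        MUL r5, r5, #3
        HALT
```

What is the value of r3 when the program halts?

0

r3=11
r5=1
r3=1+1=2
r3=2&1=0
CMP r5, r3  (cmp 1,0)
BGE body: taken
r5=1+0=1
r5=0&0=0
r5=0*3=0
halt.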